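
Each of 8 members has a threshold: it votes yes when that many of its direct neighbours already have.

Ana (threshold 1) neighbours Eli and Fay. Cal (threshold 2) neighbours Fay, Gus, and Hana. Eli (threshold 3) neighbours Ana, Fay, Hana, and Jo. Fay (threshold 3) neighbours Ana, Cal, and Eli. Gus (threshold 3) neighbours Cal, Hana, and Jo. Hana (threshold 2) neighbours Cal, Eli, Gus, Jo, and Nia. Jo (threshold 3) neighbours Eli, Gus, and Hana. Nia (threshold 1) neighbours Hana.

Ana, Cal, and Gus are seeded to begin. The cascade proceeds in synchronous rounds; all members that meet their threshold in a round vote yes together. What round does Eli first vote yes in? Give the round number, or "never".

Round 1 — Ana, Cal, Gus vote yes (initial).
Round 2 — checking thresholds:
  Eli: 1 of 4 neighbours < 3, holds.
  Fay: 2 of 3 neighbours < 3, holds.
  Hana: 2 of 5 neighbours ≥ 2, votes yes.
  Jo: 1 of 3 neighbours < 3, holds.
Round 3 — checking thresholds:
  Eli: 2 of 4 neighbours < 3, holds.
  Fay: 2 of 3 neighbours < 3, holds.
  Jo: 2 of 3 neighbours < 3, holds.
  Nia: 1 of 1 neighbours ≥ 1, votes yes.
Round 4 — no new yes votes; cascade stops.

never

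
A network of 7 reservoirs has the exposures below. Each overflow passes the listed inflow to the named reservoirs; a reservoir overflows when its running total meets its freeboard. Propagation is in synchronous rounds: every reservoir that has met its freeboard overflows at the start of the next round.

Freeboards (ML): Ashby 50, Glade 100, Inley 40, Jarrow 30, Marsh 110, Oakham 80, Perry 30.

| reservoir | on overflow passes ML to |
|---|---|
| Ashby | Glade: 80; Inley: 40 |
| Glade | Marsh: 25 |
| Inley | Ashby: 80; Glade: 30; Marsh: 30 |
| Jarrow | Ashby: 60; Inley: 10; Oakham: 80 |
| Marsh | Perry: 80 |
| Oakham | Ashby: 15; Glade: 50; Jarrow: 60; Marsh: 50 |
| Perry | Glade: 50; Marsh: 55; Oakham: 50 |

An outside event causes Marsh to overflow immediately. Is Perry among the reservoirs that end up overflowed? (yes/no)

Round 1 — Marsh overflows (initial).
  Perry: +80 → 80 ≥ 30
Round 2 — Perry overflows.
  Glade: +50 → 50 < 100
  Oakham: +50 → 50 < 80
No further overflows.

yes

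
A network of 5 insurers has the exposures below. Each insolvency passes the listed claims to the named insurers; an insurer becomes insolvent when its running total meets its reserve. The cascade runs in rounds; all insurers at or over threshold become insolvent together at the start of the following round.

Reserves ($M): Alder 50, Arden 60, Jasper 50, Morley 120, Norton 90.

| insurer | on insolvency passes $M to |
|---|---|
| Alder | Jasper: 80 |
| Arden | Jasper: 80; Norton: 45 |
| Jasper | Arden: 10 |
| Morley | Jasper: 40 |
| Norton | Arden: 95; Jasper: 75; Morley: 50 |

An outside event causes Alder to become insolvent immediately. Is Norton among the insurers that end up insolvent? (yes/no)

no

Round 1 — Alder becomes insolvent (initial).
  Jasper: +80 → 80 ≥ 50
Round 2 — Jasper becomes insolvent.
  Arden: +10 → 10 < 60
No further insolvencies.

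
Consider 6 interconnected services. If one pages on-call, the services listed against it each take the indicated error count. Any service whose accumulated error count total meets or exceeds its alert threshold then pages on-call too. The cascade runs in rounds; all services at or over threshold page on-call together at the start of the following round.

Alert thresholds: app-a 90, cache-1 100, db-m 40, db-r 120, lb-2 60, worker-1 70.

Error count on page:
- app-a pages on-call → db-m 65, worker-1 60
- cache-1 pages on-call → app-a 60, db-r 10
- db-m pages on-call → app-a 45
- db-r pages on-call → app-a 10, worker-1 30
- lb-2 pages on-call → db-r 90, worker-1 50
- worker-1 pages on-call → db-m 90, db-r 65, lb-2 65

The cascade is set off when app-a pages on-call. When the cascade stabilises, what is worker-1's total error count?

Round 1 — app-a pages on-call (initial).
  db-m: +65 → 65 ≥ 40
  worker-1: +60 → 60 < 70
Round 2 — db-m pages on-call.
No further pages.

60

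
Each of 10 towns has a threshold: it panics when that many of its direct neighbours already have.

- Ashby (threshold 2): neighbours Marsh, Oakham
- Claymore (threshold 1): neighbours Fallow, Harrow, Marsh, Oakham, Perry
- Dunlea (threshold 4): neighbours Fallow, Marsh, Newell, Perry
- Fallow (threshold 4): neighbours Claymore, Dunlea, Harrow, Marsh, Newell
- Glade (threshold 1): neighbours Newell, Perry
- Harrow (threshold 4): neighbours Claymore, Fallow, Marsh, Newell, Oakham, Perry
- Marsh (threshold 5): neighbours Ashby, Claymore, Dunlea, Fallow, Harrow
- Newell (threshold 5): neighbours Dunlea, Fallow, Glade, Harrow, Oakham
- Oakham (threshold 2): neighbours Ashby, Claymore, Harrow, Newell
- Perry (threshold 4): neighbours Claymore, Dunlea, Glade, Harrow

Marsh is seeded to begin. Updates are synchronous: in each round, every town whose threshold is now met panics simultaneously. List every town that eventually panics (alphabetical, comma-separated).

Claymore, Marsh

Round 1 — Marsh panics (initial).
Round 2 — checking thresholds:
  Ashby: 1 of 2 neighbours < 2, below threshold.
  Claymore: 1 of 5 neighbours ≥ 1, panics.
  Dunlea: 1 of 4 neighbours < 4, below threshold.
  Fallow: 1 of 5 neighbours < 4, below threshold.
  Harrow: 1 of 6 neighbours < 4, below threshold.
Round 3 — no new panics; cascade stops.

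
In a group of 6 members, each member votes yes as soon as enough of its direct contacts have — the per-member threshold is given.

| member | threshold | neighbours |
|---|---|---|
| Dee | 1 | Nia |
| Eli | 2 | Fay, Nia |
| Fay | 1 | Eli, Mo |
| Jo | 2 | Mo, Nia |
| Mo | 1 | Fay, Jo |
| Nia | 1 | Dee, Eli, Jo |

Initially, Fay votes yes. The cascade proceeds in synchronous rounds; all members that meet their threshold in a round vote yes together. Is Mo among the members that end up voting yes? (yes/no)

yes

Round 1 — Fay votes yes (initial).
Round 2 — checking thresholds:
  Eli: 1 of 2 neighbours < 2, below threshold.
  Mo: 1 of 2 neighbours ≥ 1, votes yes.
Round 3 — no new yes votes; cascade stops.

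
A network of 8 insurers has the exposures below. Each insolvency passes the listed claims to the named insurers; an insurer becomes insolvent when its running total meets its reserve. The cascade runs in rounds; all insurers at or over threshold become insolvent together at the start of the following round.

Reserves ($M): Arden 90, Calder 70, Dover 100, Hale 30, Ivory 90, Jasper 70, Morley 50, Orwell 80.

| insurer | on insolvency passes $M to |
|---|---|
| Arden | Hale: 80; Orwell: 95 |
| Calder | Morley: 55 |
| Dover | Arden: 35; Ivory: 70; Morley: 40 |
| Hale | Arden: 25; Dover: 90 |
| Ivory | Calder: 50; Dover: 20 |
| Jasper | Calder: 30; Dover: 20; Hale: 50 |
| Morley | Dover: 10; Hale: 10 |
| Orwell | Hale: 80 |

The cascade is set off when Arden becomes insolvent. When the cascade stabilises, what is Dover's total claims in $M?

90

Round 1 — Arden becomes insolvent (initial).
  Hale: +80 → 80 ≥ 30
  Orwell: +95 → 95 ≥ 80
Round 2 — Hale, Orwell become insolvent.
  Dover: +90 → 90 < 100
No further insolvencies.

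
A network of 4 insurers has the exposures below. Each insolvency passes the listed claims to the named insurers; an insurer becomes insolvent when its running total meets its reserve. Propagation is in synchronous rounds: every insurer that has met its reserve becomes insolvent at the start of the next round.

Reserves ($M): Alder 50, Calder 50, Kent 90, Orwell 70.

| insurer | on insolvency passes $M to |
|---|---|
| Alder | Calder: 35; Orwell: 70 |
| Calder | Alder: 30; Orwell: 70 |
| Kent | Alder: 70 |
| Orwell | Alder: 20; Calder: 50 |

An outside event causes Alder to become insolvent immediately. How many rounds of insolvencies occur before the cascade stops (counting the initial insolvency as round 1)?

3

Round 1 — Alder becomes insolvent (initial).
  Calder: +35 → 35 < 50
  Orwell: +70 → 70 ≥ 70
Round 2 — Orwell becomes insolvent.
  Calder: +50 → 85 ≥ 50
Round 3 — Calder becomes insolvent.
No further insolvencies.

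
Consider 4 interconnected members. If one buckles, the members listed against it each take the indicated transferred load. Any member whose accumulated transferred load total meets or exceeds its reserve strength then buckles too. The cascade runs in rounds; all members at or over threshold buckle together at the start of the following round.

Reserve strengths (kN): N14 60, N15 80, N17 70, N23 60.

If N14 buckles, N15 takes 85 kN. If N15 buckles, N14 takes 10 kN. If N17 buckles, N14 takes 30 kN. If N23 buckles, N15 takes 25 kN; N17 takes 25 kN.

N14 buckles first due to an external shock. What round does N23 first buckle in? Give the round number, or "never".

Round 1 — N14 buckles (initial).
  N15: +85 → 85 ≥ 80
Round 2 — N15 buckles.
No further bucklings.

never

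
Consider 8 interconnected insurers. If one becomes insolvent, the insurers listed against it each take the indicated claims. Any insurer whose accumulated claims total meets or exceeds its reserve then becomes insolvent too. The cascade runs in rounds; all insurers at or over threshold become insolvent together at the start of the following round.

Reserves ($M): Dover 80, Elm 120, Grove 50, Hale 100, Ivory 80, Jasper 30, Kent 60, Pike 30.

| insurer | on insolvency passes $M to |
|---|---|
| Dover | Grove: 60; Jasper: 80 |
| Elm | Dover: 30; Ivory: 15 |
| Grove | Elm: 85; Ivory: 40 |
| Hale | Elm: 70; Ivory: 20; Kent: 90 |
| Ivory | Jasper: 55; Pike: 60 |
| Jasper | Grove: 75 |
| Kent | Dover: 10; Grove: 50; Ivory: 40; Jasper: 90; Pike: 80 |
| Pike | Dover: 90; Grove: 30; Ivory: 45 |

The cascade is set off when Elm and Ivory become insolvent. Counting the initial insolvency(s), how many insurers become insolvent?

Round 1 — Elm, Ivory become insolvent (initial).
  Dover: +30 → 30 < 80
  Jasper: +55 → 55 ≥ 30
  Pike: +60 → 60 ≥ 30
Round 2 — Jasper, Pike become insolvent.
  Dover: +90 → 120 ≥ 80
  Grove: +75+30 → 105 ≥ 50
Round 3 — Dover, Grove become insolvent.
No further insolvencies.

6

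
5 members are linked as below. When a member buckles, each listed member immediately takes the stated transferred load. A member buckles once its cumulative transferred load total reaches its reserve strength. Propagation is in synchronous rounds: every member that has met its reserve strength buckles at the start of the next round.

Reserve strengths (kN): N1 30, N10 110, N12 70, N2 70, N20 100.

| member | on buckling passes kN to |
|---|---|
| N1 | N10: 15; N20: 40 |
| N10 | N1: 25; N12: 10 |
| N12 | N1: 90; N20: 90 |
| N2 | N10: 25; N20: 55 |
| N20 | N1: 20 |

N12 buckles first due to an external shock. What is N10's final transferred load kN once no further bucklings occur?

15

Round 1 — N12 buckles (initial).
  N1: +90 → 90 ≥ 30
  N20: +90 → 90 < 100
Round 2 — N1 buckles.
  N10: +15 → 15 < 110
  N20: +40 → 130 ≥ 100
Round 3 — N20 buckles.
No further bucklings.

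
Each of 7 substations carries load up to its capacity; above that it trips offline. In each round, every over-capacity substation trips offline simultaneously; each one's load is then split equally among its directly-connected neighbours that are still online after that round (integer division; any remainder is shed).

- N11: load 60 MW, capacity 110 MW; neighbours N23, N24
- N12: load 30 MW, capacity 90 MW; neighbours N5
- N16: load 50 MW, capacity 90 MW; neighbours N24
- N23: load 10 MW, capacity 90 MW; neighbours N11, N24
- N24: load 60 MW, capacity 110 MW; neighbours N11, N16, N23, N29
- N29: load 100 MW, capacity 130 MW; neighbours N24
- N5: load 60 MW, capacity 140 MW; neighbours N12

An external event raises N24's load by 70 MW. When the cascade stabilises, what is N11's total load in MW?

Round 1 — N24 at 130 > 110. N24 trips offline.
  N24 sheds 130 MW to N11, N16, N23, N29: 32 each (2 lost).
    N11: 60+32 = 92 ≤ 110
    N16: 50+32 = 82 ≤ 90
    N23: 10+32 = 42 ≤ 90
    N29: 100+32 = 132 > 130
Round 2 — N29 trips offline.
  N29 sheds 132 MW: no online neighbours, lost.
No further trips.

92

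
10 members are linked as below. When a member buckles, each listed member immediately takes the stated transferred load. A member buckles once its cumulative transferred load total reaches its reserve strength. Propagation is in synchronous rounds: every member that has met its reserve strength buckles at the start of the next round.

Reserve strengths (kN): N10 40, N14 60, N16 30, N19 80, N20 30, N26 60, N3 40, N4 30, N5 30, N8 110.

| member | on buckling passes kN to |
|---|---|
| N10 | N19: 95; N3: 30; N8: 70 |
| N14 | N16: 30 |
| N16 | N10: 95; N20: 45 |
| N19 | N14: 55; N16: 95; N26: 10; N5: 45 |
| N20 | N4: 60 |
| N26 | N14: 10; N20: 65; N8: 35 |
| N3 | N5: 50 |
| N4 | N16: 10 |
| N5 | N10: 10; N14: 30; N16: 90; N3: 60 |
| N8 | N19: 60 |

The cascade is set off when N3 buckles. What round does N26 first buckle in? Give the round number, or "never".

never

Round 1 — N3 buckles (initial).
  N5: +50 → 50 ≥ 30
Round 2 — N5 buckles.
  N10: +10 → 10 < 40
  N14: +30 → 30 < 60
  N16: +90 → 90 ≥ 30
Round 3 — N16 buckles.
  N10: +95 → 105 ≥ 40
  N20: +45 → 45 ≥ 30
Round 4 — N10, N20 buckle.
  N19: +95 → 95 ≥ 80
  N4: +60 → 60 ≥ 30
  N8: +70 → 70 < 110
Round 5 — N19, N4 buckle.
  N14: +55 → 85 ≥ 60
  N26: +10 → 10 < 60
Round 6 — N14 buckles.
No further bucklings.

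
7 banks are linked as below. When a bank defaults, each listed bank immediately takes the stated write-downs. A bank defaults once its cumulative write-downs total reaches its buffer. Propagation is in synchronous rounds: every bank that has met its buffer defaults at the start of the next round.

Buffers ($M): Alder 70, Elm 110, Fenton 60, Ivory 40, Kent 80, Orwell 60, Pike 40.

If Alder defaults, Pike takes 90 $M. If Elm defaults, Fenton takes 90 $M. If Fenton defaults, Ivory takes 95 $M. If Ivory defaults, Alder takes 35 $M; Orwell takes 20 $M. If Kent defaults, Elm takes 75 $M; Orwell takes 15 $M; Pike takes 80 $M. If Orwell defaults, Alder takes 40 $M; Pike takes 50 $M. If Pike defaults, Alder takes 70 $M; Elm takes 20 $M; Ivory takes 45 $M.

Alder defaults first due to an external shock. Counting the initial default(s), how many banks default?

3

Round 1 — Alder defaults (initial).
  Pike: +90 → 90 ≥ 40
Round 2 — Pike defaults.
  Elm: +20 → 20 < 110
  Ivory: +45 → 45 ≥ 40
Round 3 — Ivory defaults.
  Orwell: +20 → 20 < 60
No further defaults.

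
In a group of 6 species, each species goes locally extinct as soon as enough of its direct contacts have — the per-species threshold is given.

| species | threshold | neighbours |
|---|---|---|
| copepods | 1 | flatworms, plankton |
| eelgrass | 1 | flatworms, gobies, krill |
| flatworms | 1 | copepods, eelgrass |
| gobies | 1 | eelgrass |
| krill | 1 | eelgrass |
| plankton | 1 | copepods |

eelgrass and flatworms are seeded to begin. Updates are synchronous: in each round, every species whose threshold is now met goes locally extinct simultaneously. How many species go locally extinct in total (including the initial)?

6

Round 1 — eelgrass, flatworms go locally extinct (initial).
Round 2 — checking thresholds:
  copepods: 1 of 2 neighbours ≥ 1, goes locally extinct.
  gobies: 1 of 1 neighbours ≥ 1, goes locally extinct.
  krill: 1 of 1 neighbours ≥ 1, goes locally extinct.
Round 3 — checking thresholds:
  plankton: 1 of 1 neighbours ≥ 1, goes locally extinct.
Round 4 — no new extinctions; cascade stops.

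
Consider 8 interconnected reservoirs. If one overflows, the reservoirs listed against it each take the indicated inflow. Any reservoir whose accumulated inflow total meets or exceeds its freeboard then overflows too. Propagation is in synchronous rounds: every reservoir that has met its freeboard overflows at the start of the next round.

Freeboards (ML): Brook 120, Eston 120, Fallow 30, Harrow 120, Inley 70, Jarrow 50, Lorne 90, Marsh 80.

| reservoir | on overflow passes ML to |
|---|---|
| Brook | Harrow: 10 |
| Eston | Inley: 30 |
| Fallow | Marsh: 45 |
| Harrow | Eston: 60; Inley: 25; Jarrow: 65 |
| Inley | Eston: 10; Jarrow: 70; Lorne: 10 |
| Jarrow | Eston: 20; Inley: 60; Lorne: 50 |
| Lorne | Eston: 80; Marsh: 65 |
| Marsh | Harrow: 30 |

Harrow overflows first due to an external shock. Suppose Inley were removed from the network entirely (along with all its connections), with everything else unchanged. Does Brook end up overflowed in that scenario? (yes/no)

With Inley removed:
Round 1 — Harrow overflows (initial).
  Eston: +60 → 60 < 120
  Jarrow: +65 → 65 ≥ 50
Round 2 — Jarrow overflows.
  Eston: +20 → 80 < 120
  Lorne: +50 → 50 < 90
No further overflows.

no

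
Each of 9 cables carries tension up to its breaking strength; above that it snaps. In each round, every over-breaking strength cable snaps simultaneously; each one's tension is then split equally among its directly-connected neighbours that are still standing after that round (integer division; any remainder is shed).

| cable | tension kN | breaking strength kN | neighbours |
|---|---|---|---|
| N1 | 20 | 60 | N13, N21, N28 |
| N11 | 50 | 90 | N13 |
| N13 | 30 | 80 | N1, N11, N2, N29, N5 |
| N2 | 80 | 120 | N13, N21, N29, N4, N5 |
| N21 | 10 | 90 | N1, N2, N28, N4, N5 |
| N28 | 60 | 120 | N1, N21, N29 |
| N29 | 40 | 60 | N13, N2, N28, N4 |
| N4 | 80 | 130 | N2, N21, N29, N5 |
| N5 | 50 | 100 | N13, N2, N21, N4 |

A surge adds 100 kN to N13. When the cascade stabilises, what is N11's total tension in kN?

76

Round 1 — N13 at 130 > 80. N13 snaps.
  N13 sheds 130 kN to N1, N11, N2, N29, N5: 26 each.
    N1: 20+26 = 46 ≤ 60
    N11: 50+26 = 76 ≤ 90
    N2: 80+26 = 106 ≤ 120
    N29: 40+26 = 66 > 60
    N5: 50+26 = 76 ≤ 100
Round 2 — N29 snaps.
  N29 sheds 66 kN to N2, N28, N4: 22 each.
    N2: 106+22 = 128 > 120
    N28: 60+22 = 82 ≤ 120
    N4: 80+22 = 102 ≤ 130
Round 3 — N2 snaps.
  N2 sheds 128 kN to N21, N4, N5: 42 each (2 lost).
    N21: 10+42 = 52 ≤ 90
    N4: 102+42 = 144 > 130
    N5: 76+42 = 118 > 100
Round 4 — N4, N5 snap.
  N4 sheds 144 kN to N21: 144 each.
    N21: 52+144 = 196 > 90
  N5 sheds 118 kN to N21: 118 each.
    N21: 196+118 = 314 > 90
Round 5 — N21 snaps.
  N21 sheds 314 kN to N1, N28: 157 each.
    N1: 46+157 = 203 > 60
    N28: 82+157 = 239 > 120
Round 6 — N1, N28 snap.
  N1 sheds 203 kN: no online neighbours, lost.
  N28 sheds 239 kN: no online neighbours, lost.
No further breaks.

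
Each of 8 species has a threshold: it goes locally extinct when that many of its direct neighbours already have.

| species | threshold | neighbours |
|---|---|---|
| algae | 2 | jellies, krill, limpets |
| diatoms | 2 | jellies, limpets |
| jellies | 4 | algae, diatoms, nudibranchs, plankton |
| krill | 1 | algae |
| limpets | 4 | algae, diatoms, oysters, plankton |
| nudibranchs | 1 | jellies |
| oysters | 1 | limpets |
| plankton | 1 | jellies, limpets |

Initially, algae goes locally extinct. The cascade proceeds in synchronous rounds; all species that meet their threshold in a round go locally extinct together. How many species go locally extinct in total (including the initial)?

2

Round 1 — algae goes locally extinct (initial).
Round 2 — checking thresholds:
  jellies: 1 of 4 neighbours < 4, holds.
  krill: 1 of 1 neighbours ≥ 1, goes locally extinct.
  limpets: 1 of 4 neighbours < 4, holds.
Round 3 — no new extinctions; cascade stops.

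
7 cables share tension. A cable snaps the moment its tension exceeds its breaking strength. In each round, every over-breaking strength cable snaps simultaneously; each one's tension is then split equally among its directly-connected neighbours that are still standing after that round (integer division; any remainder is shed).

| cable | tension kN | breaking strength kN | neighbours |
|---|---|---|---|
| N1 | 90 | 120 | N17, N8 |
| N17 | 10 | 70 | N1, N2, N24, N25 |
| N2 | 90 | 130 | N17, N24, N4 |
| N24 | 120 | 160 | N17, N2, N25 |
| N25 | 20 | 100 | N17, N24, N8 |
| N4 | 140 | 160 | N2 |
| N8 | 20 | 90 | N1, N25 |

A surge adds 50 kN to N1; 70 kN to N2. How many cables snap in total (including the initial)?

7

Round 1 — N1 at 140 > 120; N2 at 160 > 130. N1, N2 snap.
  N1 sheds 140 kN to N17, N8: 70 each.
    N17: 10+70 = 80 > 70
    N8: 20+70 = 90 ≤ 90
  N2 sheds 160 kN to N17, N24, N4: 53 each (1 lost).
    N17: 80+53 = 133 > 70
    N24: 120+53 = 173 > 160
    N4: 140+53 = 193 > 160
Round 2 — N17, N24, N4 snap.
  N17 sheds 133 kN to N25: 133 each.
    N25: 20+133 = 153 > 100
  N24 sheds 173 kN to N25: 173 each.
    N25: 153+173 = 326 > 100
  N4 sheds 193 kN: no online neighbours, lost.
Round 3 — N25 snaps.
  N25 sheds 326 kN to N8: 326 each.
    N8: 90+326 = 416 > 90
Round 4 — N8 snaps.
  N8 sheds 416 kN: no online neighbours, lost.
No further breaks.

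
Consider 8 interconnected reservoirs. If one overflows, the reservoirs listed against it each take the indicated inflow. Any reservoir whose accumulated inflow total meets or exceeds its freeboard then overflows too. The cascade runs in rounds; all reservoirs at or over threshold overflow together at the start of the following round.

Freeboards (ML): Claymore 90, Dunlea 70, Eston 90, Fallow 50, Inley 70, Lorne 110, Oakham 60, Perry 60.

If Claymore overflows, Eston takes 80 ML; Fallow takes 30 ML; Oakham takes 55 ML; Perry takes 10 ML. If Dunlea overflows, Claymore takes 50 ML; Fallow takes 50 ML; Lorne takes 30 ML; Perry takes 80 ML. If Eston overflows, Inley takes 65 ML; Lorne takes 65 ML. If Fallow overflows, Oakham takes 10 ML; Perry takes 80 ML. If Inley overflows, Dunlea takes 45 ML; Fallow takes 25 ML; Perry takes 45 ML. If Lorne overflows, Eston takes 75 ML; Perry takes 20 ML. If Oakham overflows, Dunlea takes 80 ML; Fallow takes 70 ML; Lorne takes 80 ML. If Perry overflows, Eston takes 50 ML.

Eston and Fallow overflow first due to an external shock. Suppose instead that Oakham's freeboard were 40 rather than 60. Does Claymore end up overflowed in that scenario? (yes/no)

With Oakham's freeboard at 40:
Round 1 — Eston, Fallow overflow (initial).
  Inley: +65 → 65 < 70
  Lorne: +65 → 65 < 110
  Oakham: +10 → 10 < 40
  Perry: +80 → 80 ≥ 60
Round 2 — Perry overflows.
No further overflows.

no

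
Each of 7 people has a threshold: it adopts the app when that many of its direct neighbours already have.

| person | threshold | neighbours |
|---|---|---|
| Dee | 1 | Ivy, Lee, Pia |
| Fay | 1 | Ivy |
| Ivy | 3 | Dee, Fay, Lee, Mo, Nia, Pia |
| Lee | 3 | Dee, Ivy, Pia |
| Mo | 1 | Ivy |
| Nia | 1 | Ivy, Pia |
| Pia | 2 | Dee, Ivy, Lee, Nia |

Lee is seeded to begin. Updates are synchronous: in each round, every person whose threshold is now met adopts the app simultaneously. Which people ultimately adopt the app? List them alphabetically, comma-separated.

Dee, Fay, Ivy, Lee, Mo, Nia, Pia

Round 1 — Lee adopts the app (initial).
Round 2 — checking thresholds:
  Dee: 1 of 3 neighbours ≥ 1, adopts the app.
  Ivy: 1 of 6 neighbours < 3, not yet.
  Pia: 1 of 4 neighbours < 2, not yet.
Round 3 — checking thresholds:
  Ivy: 2 of 6 neighbours < 3, not yet.
  Pia: 2 of 4 neighbours ≥ 2, adopts the app.
Round 4 — checking thresholds:
  Ivy: 3 of 6 neighbours ≥ 3, adopts the app.
  Nia: 1 of 2 neighbours ≥ 1, adopts the app.
Round 5 — checking thresholds:
  Fay: 1 of 1 neighbours ≥ 1, adopts the app.
  Mo: 1 of 1 neighbours ≥ 1, adopts the app.
Round 6 — no new adoptions; cascade stops.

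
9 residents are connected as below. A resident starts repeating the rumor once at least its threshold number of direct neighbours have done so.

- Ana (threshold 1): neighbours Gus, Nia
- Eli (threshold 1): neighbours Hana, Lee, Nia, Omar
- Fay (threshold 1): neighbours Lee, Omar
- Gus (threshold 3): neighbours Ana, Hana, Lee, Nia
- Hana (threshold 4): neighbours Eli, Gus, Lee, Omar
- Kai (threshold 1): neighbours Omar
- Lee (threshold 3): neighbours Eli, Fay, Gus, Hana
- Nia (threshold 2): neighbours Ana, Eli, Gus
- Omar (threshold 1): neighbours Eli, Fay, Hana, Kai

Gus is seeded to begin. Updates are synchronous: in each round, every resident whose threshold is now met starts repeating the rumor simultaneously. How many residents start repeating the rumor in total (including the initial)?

9

Round 1 — Gus starts repeating the rumor (initial).
Round 2 — checking thresholds:
  Ana: 1 of 2 neighbours ≥ 1, starts repeating the rumor.
  Hana: 1 of 4 neighbours < 4, below threshold.
  Lee: 1 of 4 neighbours < 3, below threshold.
  Nia: 1 of 3 neighbours < 2, below threshold.
Round 3 — checking thresholds:
  Hana: 1 of 4 neighbours < 4, below threshold.
  Lee: 1 of 4 neighbours < 3, below threshold.
  Nia: 2 of 3 neighbours ≥ 2, starts repeating the rumor.
Round 4 — checking thresholds:
  Eli: 1 of 4 neighbours ≥ 1, starts repeating the rumor.
  Hana: 1 of 4 neighbours < 4, below threshold.
  Lee: 1 of 4 neighbours < 3, below threshold.
Round 5 — checking thresholds:
  Hana: 2 of 4 neighbours < 4, below threshold.
  Lee: 2 of 4 neighbours < 3, below threshold.
  Omar: 1 of 4 neighbours ≥ 1, starts repeating the rumor.
Round 6 — checking thresholds:
  Fay: 1 of 2 neighbours ≥ 1, starts repeating the rumor.
  Hana: 3 of 4 neighbours < 4, below threshold.
  Kai: 1 of 1 neighbours ≥ 1, starts repeating the rumor.
  Lee: 2 of 4 neighbours < 3, below threshold.
Round 7 — checking thresholds:
  Hana: 3 of 4 neighbours < 4, below threshold.
  Lee: 3 of 4 neighbours ≥ 3, starts repeating the rumor.
Round 8 — checking thresholds:
  Hana: 4 of 4 neighbours ≥ 4, starts repeating the rumor.
Round 9 — no new spreads; cascade stops.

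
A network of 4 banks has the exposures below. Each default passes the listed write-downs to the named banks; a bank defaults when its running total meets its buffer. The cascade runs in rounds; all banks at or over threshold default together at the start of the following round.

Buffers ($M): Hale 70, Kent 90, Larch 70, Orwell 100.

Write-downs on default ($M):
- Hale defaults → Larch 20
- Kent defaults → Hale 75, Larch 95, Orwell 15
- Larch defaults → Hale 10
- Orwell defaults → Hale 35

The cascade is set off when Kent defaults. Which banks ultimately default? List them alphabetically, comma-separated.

Hale, Kent, Larch

Round 1 — Kent defaults (initial).
  Hale: +75 → 75 ≥ 70
  Larch: +95 → 95 ≥ 70
  Orwell: +15 → 15 < 100
Round 2 — Hale, Larch default.
No further defaults.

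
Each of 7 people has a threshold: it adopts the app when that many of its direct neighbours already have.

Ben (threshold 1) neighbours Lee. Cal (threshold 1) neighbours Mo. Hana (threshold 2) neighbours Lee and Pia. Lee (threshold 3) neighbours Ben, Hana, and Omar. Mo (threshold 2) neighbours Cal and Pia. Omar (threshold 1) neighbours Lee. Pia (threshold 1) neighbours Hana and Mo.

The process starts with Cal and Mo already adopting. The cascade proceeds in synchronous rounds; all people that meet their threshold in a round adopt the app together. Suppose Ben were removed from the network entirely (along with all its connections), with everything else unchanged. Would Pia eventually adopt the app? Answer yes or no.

yes

With Ben removed:
Round 1 — Cal, Mo adopt the app (initial).
Round 2 — checking thresholds:
  Pia: 1 of 2 neighbours ≥ 1, adopts the app.
Round 3 — no new adoptions; cascade stops.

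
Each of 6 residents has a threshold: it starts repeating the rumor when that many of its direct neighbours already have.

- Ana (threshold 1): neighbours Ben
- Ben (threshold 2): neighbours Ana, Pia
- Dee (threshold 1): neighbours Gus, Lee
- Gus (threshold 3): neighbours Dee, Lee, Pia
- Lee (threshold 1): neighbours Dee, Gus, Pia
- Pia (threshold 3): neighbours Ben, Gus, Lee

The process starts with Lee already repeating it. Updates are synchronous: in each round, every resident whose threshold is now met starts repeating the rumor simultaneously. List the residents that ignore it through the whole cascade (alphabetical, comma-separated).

Ana, Ben, Gus, Pia

Round 1 — Lee starts repeating the rumor (initial).
Round 2 — checking thresholds:
  Dee: 1 of 2 neighbours ≥ 1, starts repeating the rumor.
  Gus: 1 of 3 neighbours < 3, below threshold.
  Pia: 1 of 3 neighbours < 3, below threshold.
Round 3 — no new spreads; cascade stops.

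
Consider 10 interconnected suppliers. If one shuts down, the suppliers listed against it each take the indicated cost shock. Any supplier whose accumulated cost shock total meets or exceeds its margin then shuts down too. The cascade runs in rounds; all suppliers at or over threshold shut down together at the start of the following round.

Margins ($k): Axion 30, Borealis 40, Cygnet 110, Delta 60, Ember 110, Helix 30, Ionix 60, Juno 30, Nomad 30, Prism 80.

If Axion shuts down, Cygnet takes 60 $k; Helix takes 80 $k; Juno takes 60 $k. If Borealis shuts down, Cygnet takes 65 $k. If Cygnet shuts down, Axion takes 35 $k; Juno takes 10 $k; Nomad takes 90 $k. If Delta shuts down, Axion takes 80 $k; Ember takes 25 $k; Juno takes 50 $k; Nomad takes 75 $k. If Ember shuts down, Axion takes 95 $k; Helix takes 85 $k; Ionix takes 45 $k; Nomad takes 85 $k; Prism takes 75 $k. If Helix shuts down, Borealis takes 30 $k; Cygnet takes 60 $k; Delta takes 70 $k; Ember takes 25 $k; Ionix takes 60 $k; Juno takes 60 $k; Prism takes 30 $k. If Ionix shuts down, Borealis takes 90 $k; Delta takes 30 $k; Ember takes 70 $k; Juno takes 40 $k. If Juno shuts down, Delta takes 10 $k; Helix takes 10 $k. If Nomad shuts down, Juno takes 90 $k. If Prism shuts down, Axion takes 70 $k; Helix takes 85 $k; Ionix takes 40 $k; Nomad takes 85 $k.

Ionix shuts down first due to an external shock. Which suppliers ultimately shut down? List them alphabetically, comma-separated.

Borealis, Ionix, Juno

Round 1 — Ionix shuts down (initial).
  Borealis: +90 → 90 ≥ 40
  Delta: +30 → 30 < 60
  Ember: +70 → 70 < 110
  Juno: +40 → 40 ≥ 30
Round 2 — Borealis, Juno shut down.
  Cygnet: +65 → 65 < 110
  Delta: +10 → 40 < 60
  Helix: +10 → 10 < 30
No further shutdowns.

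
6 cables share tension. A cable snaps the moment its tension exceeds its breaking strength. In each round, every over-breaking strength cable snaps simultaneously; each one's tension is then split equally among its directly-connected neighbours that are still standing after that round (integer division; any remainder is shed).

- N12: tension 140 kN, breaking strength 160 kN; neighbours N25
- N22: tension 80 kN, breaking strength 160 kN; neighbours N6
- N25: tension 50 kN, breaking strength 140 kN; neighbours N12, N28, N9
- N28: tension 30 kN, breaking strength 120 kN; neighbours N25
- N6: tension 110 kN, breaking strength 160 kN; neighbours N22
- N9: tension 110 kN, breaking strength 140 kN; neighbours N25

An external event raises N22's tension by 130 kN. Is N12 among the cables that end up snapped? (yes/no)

Round 1 — N22 at 210 > 160. N22 snaps.
  N22 sheds 210 kN to N6: 210 each.
    N6: 110+210 = 320 > 160
Round 2 — N6 snaps.
  N6 sheds 320 kN: no online neighbours, lost.
No further breaks.

no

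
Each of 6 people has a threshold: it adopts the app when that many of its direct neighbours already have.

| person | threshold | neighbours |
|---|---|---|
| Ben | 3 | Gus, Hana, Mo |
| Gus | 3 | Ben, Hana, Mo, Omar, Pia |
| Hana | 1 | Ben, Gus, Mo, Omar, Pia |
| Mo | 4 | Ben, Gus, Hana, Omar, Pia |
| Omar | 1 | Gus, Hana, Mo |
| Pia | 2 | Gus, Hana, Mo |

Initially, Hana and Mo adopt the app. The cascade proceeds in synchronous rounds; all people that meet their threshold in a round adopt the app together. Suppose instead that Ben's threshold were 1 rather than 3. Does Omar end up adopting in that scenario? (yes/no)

yes

With Ben's threshold at 1:
Round 1 — Hana, Mo adopt the app (initial).
Round 2 — checking thresholds:
  Ben: 2 of 3 neighbours ≥ 1, adopts the app.
  Gus: 2 of 5 neighbours < 3, not yet.
  Omar: 2 of 3 neighbours ≥ 1, adopts the app.
  Pia: 2 of 3 neighbours ≥ 2, adopts the app.
Round 3 — checking thresholds:
  Gus: 5 of 5 neighbours ≥ 3, adopts the app.
Round 4 — no new adoptions; cascade stops.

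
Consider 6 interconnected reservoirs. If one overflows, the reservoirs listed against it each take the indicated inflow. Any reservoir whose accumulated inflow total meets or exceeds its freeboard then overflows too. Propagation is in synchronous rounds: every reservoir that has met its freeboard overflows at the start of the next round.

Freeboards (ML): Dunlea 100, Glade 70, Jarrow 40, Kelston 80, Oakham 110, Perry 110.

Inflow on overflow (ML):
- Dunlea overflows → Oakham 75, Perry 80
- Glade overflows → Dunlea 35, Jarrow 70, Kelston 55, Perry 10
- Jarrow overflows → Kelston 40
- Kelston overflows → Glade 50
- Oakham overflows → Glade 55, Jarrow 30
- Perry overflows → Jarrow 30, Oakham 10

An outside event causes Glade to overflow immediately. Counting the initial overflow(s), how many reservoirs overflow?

Round 1 — Glade overflows (initial).
  Dunlea: +35 → 35 < 100
  Jarrow: +70 → 70 ≥ 40
  Kelston: +55 → 55 < 80
  Perry: +10 → 10 < 110
Round 2 — Jarrow overflows.
  Kelston: +40 → 95 ≥ 80
Round 3 — Kelston overflows.
No further overflows.

3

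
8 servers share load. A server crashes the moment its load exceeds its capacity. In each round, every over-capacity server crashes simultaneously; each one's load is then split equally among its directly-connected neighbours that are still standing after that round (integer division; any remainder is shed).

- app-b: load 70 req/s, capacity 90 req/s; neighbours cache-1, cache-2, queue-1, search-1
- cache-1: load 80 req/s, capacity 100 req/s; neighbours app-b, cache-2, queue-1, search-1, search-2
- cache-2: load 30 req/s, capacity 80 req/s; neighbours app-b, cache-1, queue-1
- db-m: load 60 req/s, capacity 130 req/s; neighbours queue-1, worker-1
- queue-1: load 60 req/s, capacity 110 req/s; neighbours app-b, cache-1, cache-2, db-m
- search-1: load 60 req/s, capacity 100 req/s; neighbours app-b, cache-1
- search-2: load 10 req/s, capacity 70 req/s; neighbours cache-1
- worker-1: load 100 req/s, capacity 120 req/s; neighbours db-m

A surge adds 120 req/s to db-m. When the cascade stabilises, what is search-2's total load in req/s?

53

Round 1 — db-m at 180 > 130. db-m crashes.
  db-m sheds 180 req/s to queue-1, worker-1: 90 each.
    queue-1: 60+90 = 150 > 110
    worker-1: 100+90 = 190 > 120
Round 2 — queue-1, worker-1 crash.
  queue-1 sheds 150 req/s to app-b, cache-1, cache-2: 50 each.
    app-b: 70+50 = 120 > 90
    cache-1: 80+50 = 130 > 100
    cache-2: 30+50 = 80 ≤ 80
  worker-1 sheds 190 req/s: no online neighbours, lost.
Round 3 — app-b, cache-1 crash.
  app-b sheds 120 req/s to cache-2, search-1: 60 each.
    cache-2: 80+60 = 140 > 80
    search-1: 60+60 = 120 > 100
  cache-1 sheds 130 req/s to cache-2, search-1, search-2: 43 each (1 lost).
    cache-2: 140+43 = 183 > 80
    search-1: 120+43 = 163 > 100
    search-2: 10+43 = 53 ≤ 70
Round 4 — cache-2, search-1 crash.
  cache-2 sheds 183 req/s: no online neighbours, lost.
  search-1 sheds 163 req/s: no online neighbours, lost.
No further crashes.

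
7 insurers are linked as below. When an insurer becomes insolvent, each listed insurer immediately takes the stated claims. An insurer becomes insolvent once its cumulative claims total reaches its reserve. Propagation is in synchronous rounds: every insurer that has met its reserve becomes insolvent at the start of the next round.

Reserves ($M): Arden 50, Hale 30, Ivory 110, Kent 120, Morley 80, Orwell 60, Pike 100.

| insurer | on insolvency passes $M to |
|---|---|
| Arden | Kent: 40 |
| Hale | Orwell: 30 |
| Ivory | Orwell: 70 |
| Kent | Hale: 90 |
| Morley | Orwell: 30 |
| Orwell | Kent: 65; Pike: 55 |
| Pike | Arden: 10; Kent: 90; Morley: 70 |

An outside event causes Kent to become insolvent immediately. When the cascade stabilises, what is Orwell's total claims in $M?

30

Round 1 — Kent becomes insolvent (initial).
  Hale: +90 → 90 ≥ 30
Round 2 — Hale becomes insolvent.
  Orwell: +30 → 30 < 60
No further insolvencies.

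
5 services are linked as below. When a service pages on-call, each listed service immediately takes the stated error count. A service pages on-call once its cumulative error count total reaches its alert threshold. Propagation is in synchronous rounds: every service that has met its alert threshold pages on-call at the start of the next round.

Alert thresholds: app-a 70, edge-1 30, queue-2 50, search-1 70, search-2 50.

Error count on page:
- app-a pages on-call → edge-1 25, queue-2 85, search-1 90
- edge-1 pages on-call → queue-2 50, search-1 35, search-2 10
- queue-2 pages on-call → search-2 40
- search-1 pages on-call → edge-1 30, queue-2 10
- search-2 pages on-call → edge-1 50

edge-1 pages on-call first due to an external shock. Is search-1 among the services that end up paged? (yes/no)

no

Round 1 — edge-1 pages on-call (initial).
  queue-2: +50 → 50 ≥ 50
  search-1: +35 → 35 < 70
  search-2: +10 → 10 < 50
Round 2 — queue-2 pages on-call.
  search-2: +40 → 50 ≥ 50
Round 3 — search-2 pages on-call.
No further pages.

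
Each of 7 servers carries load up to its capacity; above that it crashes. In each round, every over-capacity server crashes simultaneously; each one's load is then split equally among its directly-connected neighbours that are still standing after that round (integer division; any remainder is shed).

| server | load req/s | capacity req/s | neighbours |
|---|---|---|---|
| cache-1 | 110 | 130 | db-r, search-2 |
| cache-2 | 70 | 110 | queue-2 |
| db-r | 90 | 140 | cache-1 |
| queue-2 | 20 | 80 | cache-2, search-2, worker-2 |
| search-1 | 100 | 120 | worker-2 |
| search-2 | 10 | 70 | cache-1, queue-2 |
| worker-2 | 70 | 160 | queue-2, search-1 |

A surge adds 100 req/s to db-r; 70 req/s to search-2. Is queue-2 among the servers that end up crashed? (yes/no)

no

Round 1 — db-r at 190 > 140; search-2 at 80 > 70. db-r, search-2 crash.
  db-r sheds 190 req/s to cache-1: 190 each.
    cache-1: 110+190 = 300 > 130
  search-2 sheds 80 req/s to cache-1, queue-2: 40 each.
    cache-1: 300+40 = 340 > 130
    queue-2: 20+40 = 60 ≤ 80
Round 2 — cache-1 crashes.
  cache-1 sheds 340 req/s: no online neighbours, lost.
No further crashes.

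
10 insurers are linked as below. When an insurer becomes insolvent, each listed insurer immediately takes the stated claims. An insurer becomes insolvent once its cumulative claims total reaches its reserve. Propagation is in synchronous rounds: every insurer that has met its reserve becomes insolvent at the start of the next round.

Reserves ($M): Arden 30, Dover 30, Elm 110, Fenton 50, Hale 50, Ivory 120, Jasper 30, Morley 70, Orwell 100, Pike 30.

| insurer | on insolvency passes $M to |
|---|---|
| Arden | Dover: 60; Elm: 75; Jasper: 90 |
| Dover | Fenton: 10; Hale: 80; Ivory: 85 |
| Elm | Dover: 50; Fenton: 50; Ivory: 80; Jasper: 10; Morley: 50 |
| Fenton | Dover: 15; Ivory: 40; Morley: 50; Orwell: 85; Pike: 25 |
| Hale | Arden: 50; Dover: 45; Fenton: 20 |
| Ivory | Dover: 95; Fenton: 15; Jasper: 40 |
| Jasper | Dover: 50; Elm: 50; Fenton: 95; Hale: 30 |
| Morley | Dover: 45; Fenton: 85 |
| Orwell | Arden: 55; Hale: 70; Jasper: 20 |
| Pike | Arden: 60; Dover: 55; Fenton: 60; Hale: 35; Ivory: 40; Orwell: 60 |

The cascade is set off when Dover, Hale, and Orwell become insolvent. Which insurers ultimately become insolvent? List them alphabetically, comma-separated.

Round 1 — Dover, Hale, Orwell become insolvent (initial).
  Arden: +50+55 → 105 ≥ 30
  Fenton: +10+20 → 30 < 50
  Ivory: +85 → 85 < 120
  Jasper: +20 → 20 < 30
Round 2 — Arden becomes insolvent.
  Elm: +75 → 75 < 110
  Jasper: +90 → 110 ≥ 30
Round 3 — Jasper becomes insolvent.
  Elm: +50 → 125 ≥ 110
  Fenton: +95 → 125 ≥ 50
Round 4 — Elm, Fenton become insolvent.
  Ivory: +80+40 → 205 ≥ 120
  Morley: +50+50 → 100 ≥ 70
  Pike: +25 → 25 < 30
Round 5 — Ivory, Morley become insolvent.
No further insolvencies.

Arden, Dover, Elm, Fenton, Hale, Ivory, Jasper, Morley, Orwell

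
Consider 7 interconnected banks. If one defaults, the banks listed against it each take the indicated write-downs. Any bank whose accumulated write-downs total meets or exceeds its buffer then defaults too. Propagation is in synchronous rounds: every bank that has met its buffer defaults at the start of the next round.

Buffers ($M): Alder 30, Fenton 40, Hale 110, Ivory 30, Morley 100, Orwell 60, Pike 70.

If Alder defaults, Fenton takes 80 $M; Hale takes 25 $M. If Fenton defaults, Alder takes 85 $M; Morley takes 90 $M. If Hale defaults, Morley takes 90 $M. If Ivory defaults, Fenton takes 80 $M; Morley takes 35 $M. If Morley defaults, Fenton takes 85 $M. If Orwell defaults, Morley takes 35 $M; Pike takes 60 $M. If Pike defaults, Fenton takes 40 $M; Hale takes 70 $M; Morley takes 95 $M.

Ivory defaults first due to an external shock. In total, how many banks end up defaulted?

4

Round 1 — Ivory defaults (initial).
  Fenton: +80 → 80 ≥ 40
  Morley: +35 → 35 < 100
Round 2 — Fenton defaults.
  Alder: +85 → 85 ≥ 30
  Morley: +90 → 125 ≥ 100
Round 3 — Alder, Morley default.
  Hale: +25 → 25 < 110
No further defaults.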